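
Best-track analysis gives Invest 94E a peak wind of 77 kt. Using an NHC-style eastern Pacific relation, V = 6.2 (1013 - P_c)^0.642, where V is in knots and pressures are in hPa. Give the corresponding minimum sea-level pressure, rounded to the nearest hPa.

962 hPa

ΔP = (V / 6.2)^(1/0.642) = (77/6.2)^1.558.
77/6.2 = 12.419; 12.419^1.558 ≈ 50.61 hPa.
P_c = 1013 − 50.61 = 962.39 ≈ 962 hPa.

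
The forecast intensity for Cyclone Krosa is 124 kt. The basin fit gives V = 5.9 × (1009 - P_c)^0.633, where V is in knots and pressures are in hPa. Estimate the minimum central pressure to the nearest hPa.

886 hPa

ΔP = (V / 5.9)^(1/0.633) = (124/5.9)^1.580.
124/5.9 = 21.017; 21.017^1.580 ≈ 122.85 hPa.
P_c = 1009 − 122.85 = 886.15 ≈ 886 hPa.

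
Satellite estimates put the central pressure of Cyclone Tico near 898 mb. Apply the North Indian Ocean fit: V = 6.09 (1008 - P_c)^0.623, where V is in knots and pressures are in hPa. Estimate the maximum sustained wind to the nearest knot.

114 kt

ΔP = 1008 − 898 = 110 mb.
110^0.623 ≈ 18.698.
V ≈ 6.09 × 18.698 ≈ 113.9 kt.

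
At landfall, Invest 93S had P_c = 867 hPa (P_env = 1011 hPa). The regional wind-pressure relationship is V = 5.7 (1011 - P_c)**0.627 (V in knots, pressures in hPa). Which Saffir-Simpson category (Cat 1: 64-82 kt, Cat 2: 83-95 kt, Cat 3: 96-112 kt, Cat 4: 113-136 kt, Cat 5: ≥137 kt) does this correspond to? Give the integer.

4

ΔP = 1011 − 867 = 144 hPa.
V ≈ 5.7 × 144^0.627 = 5.7 × 22.56 ≈ 129 kt.
129 kt falls in the Category 4 band.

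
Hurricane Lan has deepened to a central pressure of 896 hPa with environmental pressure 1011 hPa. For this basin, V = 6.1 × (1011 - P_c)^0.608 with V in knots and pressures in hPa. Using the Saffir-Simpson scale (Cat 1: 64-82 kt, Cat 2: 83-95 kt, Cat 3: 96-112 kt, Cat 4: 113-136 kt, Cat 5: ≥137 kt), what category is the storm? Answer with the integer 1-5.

3

ΔP = 1011 − 896 = 115 hPa.
V ≈ 6.1 × 115^0.608 = 6.1 × 17.90 ≈ 109 kt.
109 kt falls in the Category 3 band.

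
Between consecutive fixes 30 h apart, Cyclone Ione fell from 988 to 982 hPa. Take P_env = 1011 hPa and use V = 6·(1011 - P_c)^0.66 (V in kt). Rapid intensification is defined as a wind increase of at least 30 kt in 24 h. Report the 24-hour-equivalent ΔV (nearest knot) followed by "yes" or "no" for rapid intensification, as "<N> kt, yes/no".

6 kt, no

V₁: ΔP = 23, V ≈ 6 × 23^0.66 ≈ 47.52 kt.
V₂: ΔP = 29, V ≈ 6 × 29^0.66 ≈ 55.38 kt.
ΔV over 30 h = 7.86 kt → 24 h equivalent = 7.86 × 24/30 ≈ 6.29 kt.
6 kt < 30 kt ⇒ not rapid intensification.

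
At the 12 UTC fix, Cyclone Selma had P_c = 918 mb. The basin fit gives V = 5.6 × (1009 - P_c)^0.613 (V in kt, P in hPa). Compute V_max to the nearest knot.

ΔP = 1009 − 918 = 91 mb.
91^0.613 ≈ 15.882.
V ≈ 5.6 × 15.882 ≈ 88.9 kt.

89 kt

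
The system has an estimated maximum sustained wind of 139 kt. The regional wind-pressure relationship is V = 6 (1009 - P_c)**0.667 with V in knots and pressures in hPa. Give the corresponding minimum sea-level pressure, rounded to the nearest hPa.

ΔP = (V / 6)^(1/0.667) = (139/6)^1.499.
139/6 = 23.167; 23.167^1.499 ≈ 111.24 hPa.
P_c = 1009 − 111.24 = 897.76 ≈ 898 hPa.

898 hPa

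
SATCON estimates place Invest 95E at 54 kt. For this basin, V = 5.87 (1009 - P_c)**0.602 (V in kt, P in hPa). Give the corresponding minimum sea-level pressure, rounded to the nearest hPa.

ΔP = (V / 5.87)^(1/0.602) = (54/5.87)^1.661.
54/5.87 = 9.199; 9.199^1.661 ≈ 39.90 hPa.
P_c = 1009 − 39.90 = 969.10 ≈ 969 hPa.

969 hPa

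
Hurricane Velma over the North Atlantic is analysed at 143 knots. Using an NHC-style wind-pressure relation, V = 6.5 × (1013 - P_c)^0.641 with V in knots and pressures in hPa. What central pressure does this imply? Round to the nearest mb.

ΔP = (V / 6.5)^(1/0.641) = (143/6.5)^1.560.
143/6.5 = 22.000; 22.000^1.560 ≈ 124.24 mb.
P_c = 1013 − 124.24 = 888.76 ≈ 889 mb.

889 mb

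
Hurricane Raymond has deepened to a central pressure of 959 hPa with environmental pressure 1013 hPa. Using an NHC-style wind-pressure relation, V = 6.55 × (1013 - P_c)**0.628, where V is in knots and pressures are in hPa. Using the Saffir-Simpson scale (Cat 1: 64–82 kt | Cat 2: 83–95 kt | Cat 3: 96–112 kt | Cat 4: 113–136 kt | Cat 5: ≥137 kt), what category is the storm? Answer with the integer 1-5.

ΔP = 1013 − 959 = 54 hPa.
V ≈ 6.55 × 54^0.628 = 6.55 × 12.24 ≈ 80 kt.
80 kt falls in the Category 1 band.

1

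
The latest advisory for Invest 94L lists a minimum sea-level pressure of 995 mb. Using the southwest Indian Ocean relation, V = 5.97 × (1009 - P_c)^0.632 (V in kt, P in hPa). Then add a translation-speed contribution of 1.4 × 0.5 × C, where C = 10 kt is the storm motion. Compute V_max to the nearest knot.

ΔP = 1009 − 995 = 14 mb.
14^0.632 ≈ 5.301.
V ≈ 5.97 × 5.301 ≈ 31.6 kt.
Translation term: 1.4 × 0.5 × 10 = 7 kt.
Corrected V ≈ 38.6 kt → 39 kt.

39 kt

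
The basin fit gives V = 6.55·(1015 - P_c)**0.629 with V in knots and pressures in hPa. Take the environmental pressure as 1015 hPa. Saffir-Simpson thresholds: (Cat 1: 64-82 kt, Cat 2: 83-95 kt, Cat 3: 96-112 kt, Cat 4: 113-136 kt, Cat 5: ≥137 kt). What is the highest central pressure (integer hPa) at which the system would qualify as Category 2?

Category 2 begins at V = 83 kt.
Required ΔP = (83/6.55)^(1/0.629) = 12.672^1.590 ≈ 56.67 hPa.
P_c ≤ 1015 − 56.67 = 958.33, so the highest integer P_c is 958 hPa.

958 hPa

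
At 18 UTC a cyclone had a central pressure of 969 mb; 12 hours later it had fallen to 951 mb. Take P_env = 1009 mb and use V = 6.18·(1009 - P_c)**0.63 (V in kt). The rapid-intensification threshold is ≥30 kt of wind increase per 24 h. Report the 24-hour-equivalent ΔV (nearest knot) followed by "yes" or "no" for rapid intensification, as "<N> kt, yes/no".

V₁: ΔP = 40, V ≈ 6.18 × 40^0.63 ≈ 63.14 kt.
V₂: ΔP = 58, V ≈ 6.18 × 58^0.63 ≈ 79.79 kt.
ΔV over 12 h = 16.65 kt → 24 h equivalent = 16.65 × 24/12 ≈ 33.30 kt.
33 kt ≥ 30 kt ⇒ rapid intensification.

33 kt, yes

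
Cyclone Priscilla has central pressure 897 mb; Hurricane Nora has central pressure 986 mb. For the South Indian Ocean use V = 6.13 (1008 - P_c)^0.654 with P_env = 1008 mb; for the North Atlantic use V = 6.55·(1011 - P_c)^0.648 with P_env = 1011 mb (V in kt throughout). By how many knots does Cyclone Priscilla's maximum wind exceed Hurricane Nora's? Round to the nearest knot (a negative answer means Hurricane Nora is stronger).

Cyclone Priscilla: ΔP = 111; V ≈ 6.13 × 111^0.654 ≈ 133.38 kt.
Hurricane Nora: ΔP = 25; V ≈ 6.55 × 25^0.648 ≈ 52.74 kt.
Difference ≈ 133.38 − 52.74 = 80.64 → 81 kt.

81 kt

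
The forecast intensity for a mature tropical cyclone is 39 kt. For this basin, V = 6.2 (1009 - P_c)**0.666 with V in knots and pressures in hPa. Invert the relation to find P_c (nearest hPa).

993 hPa

ΔP = (V / 6.2)^(1/0.666) = (39/6.2)^1.502.
39/6.2 = 6.290; 6.290^1.502 ≈ 15.82 hPa.
P_c = 1009 − 15.82 = 993.18 ≈ 993 hPa.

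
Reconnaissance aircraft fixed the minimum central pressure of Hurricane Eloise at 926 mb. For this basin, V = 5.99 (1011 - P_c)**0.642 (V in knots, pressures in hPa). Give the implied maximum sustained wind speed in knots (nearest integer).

104 kt

ΔP = 1011 − 926 = 85 mb.
85^0.642 ≈ 17.326.
V ≈ 5.99 × 17.326 ≈ 103.8 kt.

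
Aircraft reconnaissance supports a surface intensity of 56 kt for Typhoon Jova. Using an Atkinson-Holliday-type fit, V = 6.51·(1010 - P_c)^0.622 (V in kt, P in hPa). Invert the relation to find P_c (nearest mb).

ΔP = (V / 6.51)^(1/0.622) = (56/6.51)^1.608.
56/6.51 = 8.602; 8.602^1.608 ≈ 31.81 mb.
P_c = 1010 − 31.81 = 978.19 ≈ 978 mb.

978 mb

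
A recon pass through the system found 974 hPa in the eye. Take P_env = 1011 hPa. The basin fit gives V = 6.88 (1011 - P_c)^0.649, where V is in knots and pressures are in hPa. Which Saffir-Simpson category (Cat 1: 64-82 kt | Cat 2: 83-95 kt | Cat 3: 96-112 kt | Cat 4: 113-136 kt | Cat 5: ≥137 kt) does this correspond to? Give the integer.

1

ΔP = 1011 − 974 = 37 hPa.
V ≈ 6.88 × 37^0.649 = 6.88 × 10.42 ≈ 72 kt.
72 kt falls in the Category 1 band.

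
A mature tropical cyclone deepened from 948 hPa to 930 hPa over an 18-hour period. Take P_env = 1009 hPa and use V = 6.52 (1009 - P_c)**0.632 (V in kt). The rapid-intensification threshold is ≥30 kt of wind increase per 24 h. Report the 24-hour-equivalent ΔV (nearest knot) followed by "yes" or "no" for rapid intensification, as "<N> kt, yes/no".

V₁: ΔP = 61, V ≈ 6.52 × 61^0.632 ≈ 87.61 kt.
V₂: ΔP = 79, V ≈ 6.52 × 79^0.632 ≈ 103.17 kt.
ΔV over 18 h = 15.56 kt → 24 h equivalent = 15.56 × 24/18 ≈ 20.75 kt.
21 kt < 30 kt ⇒ not rapid intensification.

21 kt, no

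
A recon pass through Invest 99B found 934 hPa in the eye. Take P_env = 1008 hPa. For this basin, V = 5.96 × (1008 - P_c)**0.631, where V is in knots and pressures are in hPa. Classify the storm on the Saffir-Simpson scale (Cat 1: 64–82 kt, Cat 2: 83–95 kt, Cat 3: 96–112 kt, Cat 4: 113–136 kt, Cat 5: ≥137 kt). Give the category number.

ΔP = 1008 − 934 = 74 hPa.
V ≈ 5.96 × 74^0.631 = 5.96 × 15.12 ≈ 90 kt.
90 kt falls in the Category 2 band.

2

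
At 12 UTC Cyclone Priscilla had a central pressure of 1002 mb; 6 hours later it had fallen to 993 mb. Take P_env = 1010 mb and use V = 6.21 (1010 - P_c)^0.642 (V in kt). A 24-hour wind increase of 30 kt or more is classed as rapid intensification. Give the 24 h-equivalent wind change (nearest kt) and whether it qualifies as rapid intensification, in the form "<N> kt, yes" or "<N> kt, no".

59 kt, yes

V₁: ΔP = 8, V ≈ 6.21 × 8^0.642 ≈ 23.60 kt.
V₂: ΔP = 17, V ≈ 6.21 × 17^0.642 ≈ 38.29 kt.
ΔV over 6 h = 14.69 kt → 24 h equivalent = 14.69 × 24/6 ≈ 58.76 kt.
59 kt ≥ 30 kt ⇒ rapid intensification.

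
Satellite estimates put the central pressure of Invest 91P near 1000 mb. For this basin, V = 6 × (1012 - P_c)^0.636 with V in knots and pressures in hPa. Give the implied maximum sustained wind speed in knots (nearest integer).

ΔP = 1012 − 1000 = 12 mb.
12^0.636 ≈ 4.857.
V ≈ 6 × 4.857 ≈ 29.1 kt.

29 kt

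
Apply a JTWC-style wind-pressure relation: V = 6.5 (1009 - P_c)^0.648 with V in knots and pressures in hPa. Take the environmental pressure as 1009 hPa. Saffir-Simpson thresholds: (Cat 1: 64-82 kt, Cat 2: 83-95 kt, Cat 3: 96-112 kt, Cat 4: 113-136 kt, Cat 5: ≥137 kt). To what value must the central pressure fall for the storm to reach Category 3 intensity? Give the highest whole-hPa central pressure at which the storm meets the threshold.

945 hPa

Category 3 begins at V = 96 kt.
Required ΔP = (96/6.5)^(1/0.648) = 14.769^1.543 ≈ 63.76 hPa.
P_c ≤ 1009 − 63.76 = 945.24, so the highest integer P_c is 945 hPa.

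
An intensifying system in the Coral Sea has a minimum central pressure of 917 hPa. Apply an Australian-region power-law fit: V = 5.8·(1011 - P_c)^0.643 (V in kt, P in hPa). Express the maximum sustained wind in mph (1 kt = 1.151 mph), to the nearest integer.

ΔP = 1011 − 917 = 94 hPa.
V ≈ 5.8 × 94^0.643 = 5.8 × 18.566 ≈ 107.684 kt.
107.684 × 1.151 ≈ 123.94 mph → 124 mph.

124 mph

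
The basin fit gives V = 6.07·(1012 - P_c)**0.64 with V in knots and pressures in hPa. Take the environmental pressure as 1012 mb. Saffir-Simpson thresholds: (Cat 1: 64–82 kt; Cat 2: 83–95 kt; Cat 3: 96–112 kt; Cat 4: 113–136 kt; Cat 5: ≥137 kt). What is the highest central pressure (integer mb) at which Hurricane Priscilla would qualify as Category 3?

Category 3 begins at V = 96 kt.
Required ΔP = (96/6.07)^(1/0.64) = 15.815^1.562 ≈ 74.74 mb.
P_c ≤ 1012 − 74.74 = 937.26, so the highest integer P_c is 937 mb.

937 mb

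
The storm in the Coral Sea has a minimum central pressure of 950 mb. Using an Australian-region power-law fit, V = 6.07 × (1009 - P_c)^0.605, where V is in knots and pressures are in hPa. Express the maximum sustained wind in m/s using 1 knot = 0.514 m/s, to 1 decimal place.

ΔP = 1009 − 950 = 59 mb.
V ≈ 6.07 × 59^0.605 = 6.07 × 11.786 ≈ 71.541 kt.
71.541 × 0.514 ≈ 36.77 m/s → 36.8 m/s.

36.8 m/s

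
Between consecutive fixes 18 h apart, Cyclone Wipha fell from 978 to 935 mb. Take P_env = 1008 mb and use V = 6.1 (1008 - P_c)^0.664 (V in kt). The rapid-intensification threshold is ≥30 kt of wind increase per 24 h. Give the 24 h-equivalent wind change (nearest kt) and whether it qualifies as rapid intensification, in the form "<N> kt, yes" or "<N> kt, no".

V₁: ΔP = 30, V ≈ 6.1 × 30^0.664 ≈ 58.36 kt.
V₂: ΔP = 73, V ≈ 6.1 × 73^0.664 ≈ 105.34 kt.
ΔV over 18 h = 46.98 kt → 24 h equivalent = 46.98 × 24/18 ≈ 62.64 kt.
63 kt ≥ 30 kt ⇒ rapid intensification.

63 kt, yes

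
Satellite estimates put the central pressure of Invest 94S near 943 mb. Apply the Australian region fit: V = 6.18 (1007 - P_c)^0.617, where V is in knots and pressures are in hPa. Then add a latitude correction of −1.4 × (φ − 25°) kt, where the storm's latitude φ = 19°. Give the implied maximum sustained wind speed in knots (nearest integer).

89 kt

ΔP = 1007 − 943 = 64 mb.
64^0.617 ≈ 13.014.
V ≈ 6.18 × 13.014 ≈ 80.4 kt.
Latitude correction: −1.4 × (19 − 25) = 8.4 kt.
Corrected V ≈ 88.8 kt → 89 kt.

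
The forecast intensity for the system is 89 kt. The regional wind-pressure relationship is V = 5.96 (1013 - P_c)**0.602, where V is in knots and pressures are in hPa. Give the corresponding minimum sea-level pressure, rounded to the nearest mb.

ΔP = (V / 5.96)^(1/0.602) = (89/5.96)^1.661.
89/5.96 = 14.933; 14.933^1.661 ≈ 89.21 mb.
P_c = 1013 − 89.21 = 923.79 ≈ 924 mb.

924 mb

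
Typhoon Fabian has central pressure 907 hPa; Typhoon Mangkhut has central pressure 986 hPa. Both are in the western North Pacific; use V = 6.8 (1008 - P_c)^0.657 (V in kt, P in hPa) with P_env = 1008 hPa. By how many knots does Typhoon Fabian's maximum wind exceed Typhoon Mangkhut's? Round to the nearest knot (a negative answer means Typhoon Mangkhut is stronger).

Typhoon Fabian: ΔP = 101; V ≈ 6.8 × 101^0.657 ≈ 141.04 kt.
Typhoon Mangkhut: ΔP = 22; V ≈ 6.8 × 22^0.657 ≈ 51.82 kt.
Difference ≈ 141.04 − 51.82 = 89.22 → 89 kt.

89 kt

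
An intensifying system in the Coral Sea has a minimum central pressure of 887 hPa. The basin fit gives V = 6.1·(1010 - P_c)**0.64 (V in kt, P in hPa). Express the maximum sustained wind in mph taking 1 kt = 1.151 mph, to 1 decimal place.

152.7 mph

ΔP = 1010 − 887 = 123 hPa.
V ≈ 6.1 × 123^0.64 = 6.1 × 21.754 ≈ 132.699 kt.
132.699 × 1.151 ≈ 152.74 mph → 152.7 mph.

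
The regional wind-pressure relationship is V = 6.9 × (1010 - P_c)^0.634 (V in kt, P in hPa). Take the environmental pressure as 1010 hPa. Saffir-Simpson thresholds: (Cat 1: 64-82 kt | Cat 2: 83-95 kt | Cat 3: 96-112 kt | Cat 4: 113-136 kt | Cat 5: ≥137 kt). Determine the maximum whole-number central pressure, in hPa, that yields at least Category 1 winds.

Category 1 begins at V = 64 kt.
Required ΔP = (64/6.9)^(1/0.634) = 9.275^1.577 ≈ 33.56 hPa.
P_c ≤ 1010 − 33.56 = 976.44, so the highest integer P_c is 976 hPa.

976 hPa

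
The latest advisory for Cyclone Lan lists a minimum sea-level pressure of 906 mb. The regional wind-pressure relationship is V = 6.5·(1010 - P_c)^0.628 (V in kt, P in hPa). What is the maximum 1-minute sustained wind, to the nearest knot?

ΔP = 1010 − 906 = 104 mb.
104^0.628 ≈ 18.480.
V ≈ 6.5 × 18.480 ≈ 120.1 kt.

120 kt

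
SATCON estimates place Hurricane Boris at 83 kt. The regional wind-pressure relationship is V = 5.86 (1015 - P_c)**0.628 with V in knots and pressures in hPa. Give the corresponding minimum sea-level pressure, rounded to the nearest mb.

947 mb

ΔP = (V / 5.86)^(1/0.628) = (83/5.86)^1.592.
83/5.86 = 14.164; 14.164^1.592 ≈ 68.09 mb.
P_c = 1015 − 68.09 = 946.91 ≈ 947 mb.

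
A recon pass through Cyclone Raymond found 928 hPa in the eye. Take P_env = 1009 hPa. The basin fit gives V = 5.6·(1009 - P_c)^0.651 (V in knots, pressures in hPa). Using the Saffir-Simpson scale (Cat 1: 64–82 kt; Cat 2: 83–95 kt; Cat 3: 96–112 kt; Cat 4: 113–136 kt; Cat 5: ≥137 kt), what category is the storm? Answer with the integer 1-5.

3

ΔP = 1009 − 928 = 81 hPa.
V ≈ 5.6 × 81^0.651 = 5.6 × 17.48 ≈ 98 kt.
98 kt falls in the Category 3 band.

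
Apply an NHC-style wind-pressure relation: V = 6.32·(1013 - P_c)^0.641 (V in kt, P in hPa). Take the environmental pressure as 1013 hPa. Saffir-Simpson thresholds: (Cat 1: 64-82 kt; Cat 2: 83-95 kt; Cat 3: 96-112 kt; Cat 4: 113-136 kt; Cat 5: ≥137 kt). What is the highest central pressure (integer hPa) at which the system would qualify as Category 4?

Category 4 begins at V = 113 kt.
Required ΔP = (113/6.32)^(1/0.641) = 17.880^1.560 ≈ 89.90 hPa.
P_c ≤ 1013 − 89.90 = 923.10, so the highest integer P_c is 923 hPa.

923 hPa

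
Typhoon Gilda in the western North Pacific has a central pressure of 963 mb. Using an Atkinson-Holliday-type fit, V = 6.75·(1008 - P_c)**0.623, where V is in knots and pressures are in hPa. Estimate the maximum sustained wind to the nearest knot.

72 kt

ΔP = 1008 − 963 = 45 mb.
45^0.623 ≈ 10.714.
V ≈ 6.75 × 10.714 ≈ 72.3 kt.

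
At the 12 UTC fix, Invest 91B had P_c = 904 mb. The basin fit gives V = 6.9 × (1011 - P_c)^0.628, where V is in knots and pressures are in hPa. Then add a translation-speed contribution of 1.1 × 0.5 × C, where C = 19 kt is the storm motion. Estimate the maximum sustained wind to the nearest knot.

140 kt

ΔP = 1011 − 904 = 107 mb.
107^0.628 ≈ 18.813.
V ≈ 6.9 × 18.813 ≈ 129.8 kt.
Translation term: 1.1 × 0.5 × 19 = 10.45 kt.
Corrected V ≈ 140.25 kt → 140 kt.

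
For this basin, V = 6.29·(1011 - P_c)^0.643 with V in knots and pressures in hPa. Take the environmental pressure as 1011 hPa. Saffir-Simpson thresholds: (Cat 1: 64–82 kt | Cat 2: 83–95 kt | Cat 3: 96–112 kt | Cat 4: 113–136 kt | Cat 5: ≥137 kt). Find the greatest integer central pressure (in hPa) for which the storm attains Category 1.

974 hPa

Category 1 begins at V = 64 kt.
Required ΔP = (64/6.29)^(1/0.643) = 10.175^1.555 ≈ 36.89 hPa.
P_c ≤ 1011 − 36.89 = 974.11, so the highest integer P_c is 974 hPa.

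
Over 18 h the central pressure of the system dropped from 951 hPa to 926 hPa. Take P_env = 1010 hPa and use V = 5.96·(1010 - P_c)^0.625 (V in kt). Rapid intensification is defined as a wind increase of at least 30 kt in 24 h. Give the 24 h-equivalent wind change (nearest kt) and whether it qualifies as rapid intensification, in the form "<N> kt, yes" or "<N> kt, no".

V₁: ΔP = 59, V ≈ 5.96 × 59^0.625 ≈ 76.21 kt.
V₂: ΔP = 84, V ≈ 5.96 × 84^0.625 ≈ 95.04 kt.
ΔV over 18 h = 18.83 kt → 24 h equivalent = 18.83 × 24/18 ≈ 25.11 kt.
25 kt < 30 kt ⇒ not rapid intensification.

25 kt, no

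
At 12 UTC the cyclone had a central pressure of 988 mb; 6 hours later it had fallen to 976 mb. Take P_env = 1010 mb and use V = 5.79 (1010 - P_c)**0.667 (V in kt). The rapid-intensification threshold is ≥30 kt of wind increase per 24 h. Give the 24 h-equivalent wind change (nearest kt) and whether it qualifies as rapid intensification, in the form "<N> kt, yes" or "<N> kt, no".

V₁: ΔP = 22, V ≈ 5.79 × 22^0.667 ≈ 45.51 kt.
V₂: ΔP = 34, V ≈ 5.79 × 34^0.667 ≈ 60.84 kt.
ΔV over 6 h = 15.33 kt → 24 h equivalent = 15.33 × 24/6 ≈ 61.32 kt.
61 kt ≥ 30 kt ⇒ rapid intensification.

61 kt, yes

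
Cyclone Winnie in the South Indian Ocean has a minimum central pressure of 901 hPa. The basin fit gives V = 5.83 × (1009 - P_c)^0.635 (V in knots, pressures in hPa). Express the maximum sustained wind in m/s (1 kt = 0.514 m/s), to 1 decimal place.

ΔP = 1009 − 901 = 108 hPa.
V ≈ 5.83 × 108^0.635 = 5.83 × 19.553 ≈ 113.997 kt.
113.997 × 0.514 ≈ 58.59 m/s → 58.6 m/s.

58.6 m/s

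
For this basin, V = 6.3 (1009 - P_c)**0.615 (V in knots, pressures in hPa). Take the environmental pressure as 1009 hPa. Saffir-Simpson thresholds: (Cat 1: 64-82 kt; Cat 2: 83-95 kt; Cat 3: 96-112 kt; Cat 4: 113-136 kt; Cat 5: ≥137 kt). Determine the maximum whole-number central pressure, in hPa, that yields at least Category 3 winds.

Category 3 begins at V = 96 kt.
Required ΔP = (96/6.3)^(1/0.615) = 15.238^1.626 ≈ 83.84 hPa.
P_c ≤ 1009 − 83.84 = 925.16, so the highest integer P_c is 925 hPa.

925 hPa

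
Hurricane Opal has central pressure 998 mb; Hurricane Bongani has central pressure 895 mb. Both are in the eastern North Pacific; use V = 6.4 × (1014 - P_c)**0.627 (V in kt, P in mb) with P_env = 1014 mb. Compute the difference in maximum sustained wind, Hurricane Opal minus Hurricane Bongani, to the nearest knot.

Hurricane Opal: ΔP = 16; V ≈ 6.4 × 16^0.627 ≈ 36.41 kt.
Hurricane Bongani: ΔP = 119; V ≈ 6.4 × 119^0.627 ≈ 128.10 kt.
Difference ≈ 36.41 − 128.10 = -91.69 → -92 kt.

-92 kt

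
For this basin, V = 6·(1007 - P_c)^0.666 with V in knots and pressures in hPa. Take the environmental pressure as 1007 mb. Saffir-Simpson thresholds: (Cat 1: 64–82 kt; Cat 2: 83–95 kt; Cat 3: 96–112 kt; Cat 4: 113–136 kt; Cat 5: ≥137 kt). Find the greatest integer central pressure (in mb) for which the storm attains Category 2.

955 mb

Category 2 begins at V = 83 kt.
Required ΔP = (83/6)^(1/0.666) = 13.833^1.502 ≈ 51.65 mb.
P_c ≤ 1007 − 51.65 = 955.35, so the highest integer P_c is 955 mb.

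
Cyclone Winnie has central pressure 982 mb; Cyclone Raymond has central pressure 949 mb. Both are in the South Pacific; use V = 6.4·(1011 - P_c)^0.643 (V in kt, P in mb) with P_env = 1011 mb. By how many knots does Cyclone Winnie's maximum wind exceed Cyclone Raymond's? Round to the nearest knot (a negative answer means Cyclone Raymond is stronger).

Cyclone Winnie: ΔP = 29; V ≈ 6.4 × 29^0.643 ≈ 55.78 kt.
Cyclone Raymond: ΔP = 62; V ≈ 6.4 × 62^0.643 ≈ 90.93 kt.
Difference ≈ 55.78 − 90.93 = -35.15 → -35 kt.

-35 kt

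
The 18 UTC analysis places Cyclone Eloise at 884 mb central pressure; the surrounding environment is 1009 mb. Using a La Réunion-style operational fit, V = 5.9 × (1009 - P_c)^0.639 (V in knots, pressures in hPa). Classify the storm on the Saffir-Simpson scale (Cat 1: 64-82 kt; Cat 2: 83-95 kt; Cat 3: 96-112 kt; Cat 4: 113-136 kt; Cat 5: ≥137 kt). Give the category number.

ΔP = 1009 − 884 = 125 mb.
V ≈ 5.9 × 125^0.639 = 5.9 × 21.87 ≈ 129 kt.
129 kt falls in the Category 4 band.

4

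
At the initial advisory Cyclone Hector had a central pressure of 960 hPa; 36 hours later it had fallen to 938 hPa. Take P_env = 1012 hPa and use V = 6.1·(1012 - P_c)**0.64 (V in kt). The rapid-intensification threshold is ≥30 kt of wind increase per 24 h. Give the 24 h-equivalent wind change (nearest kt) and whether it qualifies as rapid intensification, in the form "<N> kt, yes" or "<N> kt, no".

V₁: ΔP = 52, V ≈ 6.1 × 52^0.64 ≈ 76.48 kt.
V₂: ΔP = 74, V ≈ 6.1 × 74^0.64 ≈ 95.86 kt.
ΔV over 36 h = 19.38 kt → 24 h equivalent = 19.38 × 24/36 ≈ 12.92 kt.
13 kt < 30 kt ⇒ not rapid intensification.

13 kt, no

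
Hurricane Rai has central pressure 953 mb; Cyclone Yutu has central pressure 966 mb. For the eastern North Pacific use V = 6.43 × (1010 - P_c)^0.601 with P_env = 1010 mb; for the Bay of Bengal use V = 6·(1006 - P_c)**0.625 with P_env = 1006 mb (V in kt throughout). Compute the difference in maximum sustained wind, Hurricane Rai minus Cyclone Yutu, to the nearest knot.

13 kt

Hurricane Rai: ΔP = 57; V ≈ 6.43 × 57^0.601 ≈ 73.03 kt.
Cyclone Yutu: ΔP = 40; V ≈ 6 × 40^0.625 ≈ 60.18 kt.
Difference ≈ 73.03 − 60.18 = 12.85 → 13 kt.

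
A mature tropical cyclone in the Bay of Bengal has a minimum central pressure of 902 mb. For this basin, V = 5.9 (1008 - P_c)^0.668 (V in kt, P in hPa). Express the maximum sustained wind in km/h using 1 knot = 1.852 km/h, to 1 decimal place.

246.3 km/h

ΔP = 1008 − 902 = 106 mb.
V ≈ 5.9 × 106^0.668 = 5.9 × 22.537 ≈ 132.971 kt.
132.971 × 1.852 ≈ 246.26 km/h → 246.3 km/h.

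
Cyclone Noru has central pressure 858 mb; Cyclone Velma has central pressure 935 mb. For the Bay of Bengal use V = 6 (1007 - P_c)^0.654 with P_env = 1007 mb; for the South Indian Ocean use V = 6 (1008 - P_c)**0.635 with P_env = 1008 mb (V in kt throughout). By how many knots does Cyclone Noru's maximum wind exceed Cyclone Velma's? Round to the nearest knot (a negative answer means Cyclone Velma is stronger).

67 kt

Cyclone Noru: ΔP = 149; V ≈ 6 × 149^0.654 ≈ 158.28 kt.
Cyclone Velma: ΔP = 73; V ≈ 6 × 73^0.635 ≈ 91.49 kt.
Difference ≈ 158.28 − 91.49 = 66.79 → 67 kt.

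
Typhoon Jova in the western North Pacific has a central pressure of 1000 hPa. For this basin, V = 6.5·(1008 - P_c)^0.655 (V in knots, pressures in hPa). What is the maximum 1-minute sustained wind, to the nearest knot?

ΔP = 1008 − 1000 = 8 hPa.
8^0.655 ≈ 3.904.
V ≈ 6.5 × 3.904 ≈ 25.4 kt.

25 kt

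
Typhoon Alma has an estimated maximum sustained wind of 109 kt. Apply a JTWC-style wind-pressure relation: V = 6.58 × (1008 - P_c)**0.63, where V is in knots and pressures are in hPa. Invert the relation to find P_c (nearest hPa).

922 hPa

ΔP = (V / 6.58)^(1/0.63) = (109/6.58)^1.587.
109/6.58 = 16.565; 16.565^1.587 ≈ 86.15 hPa.
P_c = 1008 − 86.15 = 921.85 ≈ 922 hPa.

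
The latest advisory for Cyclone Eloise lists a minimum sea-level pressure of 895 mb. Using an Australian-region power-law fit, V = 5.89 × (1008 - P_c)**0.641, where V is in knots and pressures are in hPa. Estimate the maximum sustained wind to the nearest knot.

122 kt

ΔP = 1008 − 895 = 113 mb.
113^0.641 ≈ 20.703.
V ≈ 5.89 × 20.703 ≈ 121.9 kt.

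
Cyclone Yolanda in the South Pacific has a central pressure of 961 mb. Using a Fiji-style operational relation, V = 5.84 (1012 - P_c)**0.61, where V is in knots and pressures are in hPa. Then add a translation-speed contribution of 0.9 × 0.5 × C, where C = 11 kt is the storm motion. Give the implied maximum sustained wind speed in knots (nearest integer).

69 kt

ΔP = 1012 − 961 = 51 mb.
51^0.61 ≈ 11.006.
V ≈ 5.84 × 11.006 ≈ 64.3 kt.
Translation term: 0.9 × 0.5 × 11 = 4.95 kt.
Corrected V ≈ 69.25 kt → 69 kt.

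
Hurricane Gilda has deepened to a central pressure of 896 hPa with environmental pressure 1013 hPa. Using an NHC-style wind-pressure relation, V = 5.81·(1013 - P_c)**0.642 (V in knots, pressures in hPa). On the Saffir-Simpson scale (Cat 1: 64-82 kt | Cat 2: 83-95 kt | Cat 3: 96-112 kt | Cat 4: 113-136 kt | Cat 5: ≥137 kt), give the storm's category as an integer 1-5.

ΔP = 1013 − 896 = 117 hPa.
V ≈ 5.81 × 117^0.642 = 5.81 × 21.27 ≈ 124 kt.
124 kt falls in the Category 4 band.

4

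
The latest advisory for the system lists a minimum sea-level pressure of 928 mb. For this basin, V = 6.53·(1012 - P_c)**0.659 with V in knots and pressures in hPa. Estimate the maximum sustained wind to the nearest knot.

121 kt

ΔP = 1012 − 928 = 84 mb.
84^0.659 ≈ 18.540.
V ≈ 6.53 × 18.540 ≈ 121.1 kt.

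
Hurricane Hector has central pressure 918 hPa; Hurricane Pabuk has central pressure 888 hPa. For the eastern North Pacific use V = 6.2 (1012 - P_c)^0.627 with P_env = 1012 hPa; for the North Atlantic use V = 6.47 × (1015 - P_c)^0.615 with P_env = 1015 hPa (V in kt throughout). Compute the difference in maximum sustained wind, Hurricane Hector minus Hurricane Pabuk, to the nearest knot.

-20 kt

Hurricane Hector: ΔP = 94; V ≈ 6.2 × 94^0.627 ≈ 107.04 kt.
Hurricane Pabuk: ΔP = 127; V ≈ 6.47 × 127^0.615 ≈ 127.28 kt.
Difference ≈ 107.04 − 127.28 = -20.24 → -20 kt.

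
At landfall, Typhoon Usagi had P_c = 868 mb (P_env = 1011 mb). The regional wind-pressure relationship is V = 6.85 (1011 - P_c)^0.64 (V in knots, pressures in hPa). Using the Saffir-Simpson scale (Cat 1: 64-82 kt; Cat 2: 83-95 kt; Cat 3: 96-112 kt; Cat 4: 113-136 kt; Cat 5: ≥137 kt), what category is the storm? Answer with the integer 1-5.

ΔP = 1011 − 868 = 143 mb.
V ≈ 6.85 × 143^0.64 = 6.85 × 23.96 ≈ 164 kt.
164 kt falls in the Category 5 band.

5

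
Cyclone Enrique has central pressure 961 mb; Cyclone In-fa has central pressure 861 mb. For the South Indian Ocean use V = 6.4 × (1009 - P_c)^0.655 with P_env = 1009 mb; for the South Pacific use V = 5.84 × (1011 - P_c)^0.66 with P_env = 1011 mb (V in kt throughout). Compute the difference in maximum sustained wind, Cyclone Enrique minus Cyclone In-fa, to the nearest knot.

-79 kt

Cyclone Enrique: ΔP = 48; V ≈ 6.4 × 48^0.655 ≈ 80.80 kt.
Cyclone In-fa: ΔP = 150; V ≈ 5.84 × 150^0.66 ≈ 159.45 kt.
Difference ≈ 80.80 − 159.45 = -78.65 → -79 kt.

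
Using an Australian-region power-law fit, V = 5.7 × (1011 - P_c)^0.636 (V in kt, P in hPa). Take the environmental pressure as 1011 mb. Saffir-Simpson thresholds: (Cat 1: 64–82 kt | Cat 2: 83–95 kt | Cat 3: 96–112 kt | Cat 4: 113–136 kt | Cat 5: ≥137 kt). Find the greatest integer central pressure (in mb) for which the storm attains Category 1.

966 mb

Category 1 begins at V = 64 kt.
Required ΔP = (64/5.7)^(1/0.636) = 11.228^1.572 ≈ 44.81 mb.
P_c ≤ 1011 − 44.81 = 966.19, so the highest integer P_c is 966 mb.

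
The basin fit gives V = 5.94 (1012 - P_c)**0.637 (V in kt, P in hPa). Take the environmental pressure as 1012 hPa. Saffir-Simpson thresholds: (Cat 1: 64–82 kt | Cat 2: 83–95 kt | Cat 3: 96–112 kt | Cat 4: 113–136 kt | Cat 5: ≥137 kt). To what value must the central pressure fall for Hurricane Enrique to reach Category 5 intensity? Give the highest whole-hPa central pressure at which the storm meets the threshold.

874 hPa

Category 5 begins at V = 137 kt.
Required ΔP = (137/5.94)^(1/0.637) = 23.064^1.570 ≈ 137.92 hPa.
P_c ≤ 1012 − 137.92 = 874.08, so the highest integer P_c is 874 hPa.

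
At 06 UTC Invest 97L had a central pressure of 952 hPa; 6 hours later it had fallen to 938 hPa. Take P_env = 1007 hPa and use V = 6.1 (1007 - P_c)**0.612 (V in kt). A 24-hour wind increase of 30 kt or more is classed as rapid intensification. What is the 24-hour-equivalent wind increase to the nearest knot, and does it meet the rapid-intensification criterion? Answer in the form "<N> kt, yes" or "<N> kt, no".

42 kt, yes

V₁: ΔP = 55, V ≈ 6.1 × 55^0.612 ≈ 70.87 kt.
V₂: ΔP = 69, V ≈ 6.1 × 69^0.612 ≈ 81.42 kt.
ΔV over 6 h = 10.55 kt → 24 h equivalent = 10.55 × 24/6 ≈ 42.20 kt.
42 kt ≥ 30 kt ⇒ rapid intensification.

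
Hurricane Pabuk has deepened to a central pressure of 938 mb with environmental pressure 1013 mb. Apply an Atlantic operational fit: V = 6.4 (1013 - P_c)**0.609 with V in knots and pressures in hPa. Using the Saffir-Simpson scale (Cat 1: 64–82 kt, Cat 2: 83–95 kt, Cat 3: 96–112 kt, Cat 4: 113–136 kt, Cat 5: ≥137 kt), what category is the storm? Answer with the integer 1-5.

2

ΔP = 1013 − 938 = 75 mb.
V ≈ 6.4 × 75^0.609 = 6.4 × 13.86 ≈ 89 kt.
89 kt falls in the Category 2 band.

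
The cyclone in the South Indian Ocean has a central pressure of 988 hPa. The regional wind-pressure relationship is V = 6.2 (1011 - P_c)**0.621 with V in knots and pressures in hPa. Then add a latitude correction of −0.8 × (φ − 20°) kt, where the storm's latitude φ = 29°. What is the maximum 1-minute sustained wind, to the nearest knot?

ΔP = 1011 − 988 = 23 hPa.
23^0.621 ≈ 7.009.
V ≈ 6.2 × 7.009 ≈ 43.5 kt.
Latitude correction: −0.8 × (29 − 20) = -7.2 kt.
Corrected V ≈ 36.3 kt → 36 kt.

36 kt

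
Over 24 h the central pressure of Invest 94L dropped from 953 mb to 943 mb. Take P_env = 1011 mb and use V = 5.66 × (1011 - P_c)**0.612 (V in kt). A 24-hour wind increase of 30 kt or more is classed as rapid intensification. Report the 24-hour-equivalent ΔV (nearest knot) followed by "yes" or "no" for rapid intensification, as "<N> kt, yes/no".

V₁: ΔP = 58, V ≈ 5.66 × 58^0.612 ≈ 67.93 kt.
V₂: ΔP = 68, V ≈ 5.66 × 68^0.612 ≈ 74.87 kt.
ΔV over 24 h = 6.94 kt → 24 h equivalent = 6.94 × 24/24 ≈ 6.94 kt.
7 kt < 30 kt ⇒ not rapid intensification.

7 kt, no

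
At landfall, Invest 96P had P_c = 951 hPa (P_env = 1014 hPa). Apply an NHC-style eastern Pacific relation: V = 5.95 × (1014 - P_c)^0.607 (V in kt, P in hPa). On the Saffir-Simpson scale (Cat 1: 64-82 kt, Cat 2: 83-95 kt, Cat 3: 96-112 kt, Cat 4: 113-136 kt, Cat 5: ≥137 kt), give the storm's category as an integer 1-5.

ΔP = 1014 − 951 = 63 hPa.
V ≈ 5.95 × 63^0.607 = 5.95 × 12.37 ≈ 74 kt.
74 kt falls in the Category 1 band.

1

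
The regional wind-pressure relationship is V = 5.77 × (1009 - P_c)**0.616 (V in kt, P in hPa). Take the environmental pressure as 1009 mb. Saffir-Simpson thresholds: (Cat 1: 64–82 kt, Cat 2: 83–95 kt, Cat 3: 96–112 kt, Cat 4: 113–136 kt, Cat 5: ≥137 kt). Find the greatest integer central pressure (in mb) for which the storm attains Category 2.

Category 2 begins at V = 83 kt.
Required ΔP = (83/5.77)^(1/0.616) = 14.385^1.623 ≈ 75.81 mb.
P_c ≤ 1009 − 75.81 = 933.19, so the highest integer P_c is 933 mb.

933 mb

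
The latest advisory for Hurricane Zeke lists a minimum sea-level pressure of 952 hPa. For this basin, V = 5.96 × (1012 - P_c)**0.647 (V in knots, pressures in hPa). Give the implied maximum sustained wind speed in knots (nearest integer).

84 kt

ΔP = 1012 − 952 = 60 hPa.
60^0.647 ≈ 14.140.
V ≈ 5.96 × 14.140 ≈ 84.3 kt.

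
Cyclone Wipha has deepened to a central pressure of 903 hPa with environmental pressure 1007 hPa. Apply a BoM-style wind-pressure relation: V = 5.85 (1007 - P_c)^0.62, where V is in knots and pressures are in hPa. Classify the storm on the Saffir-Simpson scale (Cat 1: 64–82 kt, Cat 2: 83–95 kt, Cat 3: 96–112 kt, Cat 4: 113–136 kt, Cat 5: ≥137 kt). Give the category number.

ΔP = 1007 − 903 = 104 hPa.
V ≈ 5.85 × 104^0.62 = 5.85 × 17.81 ≈ 104 kt.
104 kt falls in the Category 3 band.

3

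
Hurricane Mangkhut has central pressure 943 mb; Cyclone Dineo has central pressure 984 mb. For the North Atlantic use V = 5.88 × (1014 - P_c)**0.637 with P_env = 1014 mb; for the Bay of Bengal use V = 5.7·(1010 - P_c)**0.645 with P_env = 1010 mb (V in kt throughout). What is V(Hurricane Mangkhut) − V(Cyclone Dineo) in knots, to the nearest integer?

Hurricane Mangkhut: ΔP = 71; V ≈ 5.88 × 71^0.637 ≈ 88.84 kt.
Cyclone Dineo: ΔP = 26; V ≈ 5.7 × 26^0.645 ≈ 46.62 kt.
Difference ≈ 88.84 − 46.62 = 42.22 → 42 kt.

42 kt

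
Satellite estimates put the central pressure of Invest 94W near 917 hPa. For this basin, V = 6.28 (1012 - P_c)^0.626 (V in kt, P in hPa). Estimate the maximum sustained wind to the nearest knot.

ΔP = 1012 − 917 = 95 hPa.
95^0.626 ≈ 17.300.
V ≈ 6.28 × 17.300 ≈ 108.6 kt.

109 kt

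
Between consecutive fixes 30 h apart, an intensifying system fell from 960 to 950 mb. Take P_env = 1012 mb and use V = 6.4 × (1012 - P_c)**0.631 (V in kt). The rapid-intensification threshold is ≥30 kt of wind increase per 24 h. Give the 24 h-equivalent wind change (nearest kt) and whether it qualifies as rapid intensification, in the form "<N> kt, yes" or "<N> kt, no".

V₁: ΔP = 52, V ≈ 6.4 × 52^0.631 ≈ 77.44 kt.
V₂: ΔP = 62, V ≈ 6.4 × 62^0.631 ≈ 86.53 kt.
ΔV over 30 h = 9.09 kt → 24 h equivalent = 9.09 × 24/30 ≈ 7.27 kt.
7 kt < 30 kt ⇒ not rapid intensification.

7 kt, no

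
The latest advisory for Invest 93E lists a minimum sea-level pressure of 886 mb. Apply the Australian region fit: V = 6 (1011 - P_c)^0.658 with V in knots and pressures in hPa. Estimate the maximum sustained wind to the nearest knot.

144 kt

ΔP = 1011 − 886 = 125 mb.
125^0.658 ≈ 23.975.
V ≈ 6 × 23.975 ≈ 143.9 kt.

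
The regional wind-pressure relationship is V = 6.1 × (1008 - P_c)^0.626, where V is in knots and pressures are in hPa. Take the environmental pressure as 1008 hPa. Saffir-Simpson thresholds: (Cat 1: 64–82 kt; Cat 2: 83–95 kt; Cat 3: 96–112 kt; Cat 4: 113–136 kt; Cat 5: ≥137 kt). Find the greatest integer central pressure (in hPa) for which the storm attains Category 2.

Category 2 begins at V = 83 kt.
Required ΔP = (83/6.1)^(1/0.626) = 13.607^1.597 ≈ 64.73 hPa.
P_c ≤ 1008 − 64.73 = 943.27, so the highest integer P_c is 943 hPa.

943 hPa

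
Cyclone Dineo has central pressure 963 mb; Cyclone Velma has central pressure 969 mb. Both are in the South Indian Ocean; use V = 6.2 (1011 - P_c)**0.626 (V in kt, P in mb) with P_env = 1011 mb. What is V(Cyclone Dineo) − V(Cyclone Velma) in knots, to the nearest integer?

6 kt

Cyclone Dineo: ΔP = 48; V ≈ 6.2 × 48^0.626 ≈ 69.96 kt.
Cyclone Velma: ΔP = 42; V ≈ 6.2 × 42^0.626 ≈ 64.35 kt.
Difference ≈ 69.96 − 64.35 = 5.61 → 6 kt.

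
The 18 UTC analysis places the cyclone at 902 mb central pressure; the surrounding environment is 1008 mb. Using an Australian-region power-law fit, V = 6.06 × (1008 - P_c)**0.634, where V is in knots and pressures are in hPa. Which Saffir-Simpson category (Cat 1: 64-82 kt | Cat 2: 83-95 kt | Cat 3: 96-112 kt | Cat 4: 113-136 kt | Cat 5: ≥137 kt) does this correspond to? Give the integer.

4

ΔP = 1008 − 902 = 106 mb.
V ≈ 6.06 × 106^0.634 = 6.06 × 19.23 ≈ 117 kt.
117 kt falls in the Category 4 band.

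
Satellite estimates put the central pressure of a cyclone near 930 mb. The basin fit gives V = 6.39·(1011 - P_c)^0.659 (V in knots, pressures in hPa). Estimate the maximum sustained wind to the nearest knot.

116 kt

ΔP = 1011 − 930 = 81 mb.
81^0.659 ≈ 18.101.
V ≈ 6.39 × 18.101 ≈ 115.7 kt.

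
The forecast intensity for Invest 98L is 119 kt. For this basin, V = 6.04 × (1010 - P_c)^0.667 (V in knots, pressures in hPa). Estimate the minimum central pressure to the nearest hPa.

ΔP = (V / 6.04)^(1/0.667) = (119/6.04)^1.499.
119/6.04 = 19.702; 19.702^1.499 ≈ 87.26 hPa.
P_c = 1010 − 87.26 = 922.74 ≈ 923 hPa.

923 hPa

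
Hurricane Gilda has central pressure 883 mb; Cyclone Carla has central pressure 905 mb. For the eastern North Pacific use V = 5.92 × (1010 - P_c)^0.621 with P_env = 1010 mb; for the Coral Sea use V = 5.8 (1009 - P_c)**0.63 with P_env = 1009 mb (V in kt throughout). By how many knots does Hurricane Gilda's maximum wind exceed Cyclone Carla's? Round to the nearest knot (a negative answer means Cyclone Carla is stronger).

12 kt

Hurricane Gilda: ΔP = 127; V ≈ 5.92 × 127^0.621 ≈ 119.89 kt.
Cyclone Carla: ΔP = 104; V ≈ 5.8 × 104^0.63 ≈ 108.18 kt.
Difference ≈ 119.89 − 108.18 = 11.71 → 12 kt.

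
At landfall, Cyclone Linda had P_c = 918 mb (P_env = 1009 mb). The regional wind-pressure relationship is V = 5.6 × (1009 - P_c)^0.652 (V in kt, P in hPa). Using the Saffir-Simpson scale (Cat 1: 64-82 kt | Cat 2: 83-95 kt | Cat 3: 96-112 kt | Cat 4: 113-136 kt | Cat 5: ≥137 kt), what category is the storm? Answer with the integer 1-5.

ΔP = 1009 − 918 = 91 mb.
V ≈ 5.6 × 91^0.652 = 5.6 × 18.94 ≈ 106 kt.
106 kt falls in the Category 3 band.

3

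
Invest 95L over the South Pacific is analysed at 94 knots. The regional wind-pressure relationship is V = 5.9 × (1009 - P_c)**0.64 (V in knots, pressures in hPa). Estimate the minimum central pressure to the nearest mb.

ΔP = (V / 5.9)^(1/0.64) = (94/5.9)^1.562.
94/5.9 = 15.932; 15.932^1.562 ≈ 75.61 mb.
P_c = 1009 − 75.61 = 933.39 ≈ 933 mb.

933 mb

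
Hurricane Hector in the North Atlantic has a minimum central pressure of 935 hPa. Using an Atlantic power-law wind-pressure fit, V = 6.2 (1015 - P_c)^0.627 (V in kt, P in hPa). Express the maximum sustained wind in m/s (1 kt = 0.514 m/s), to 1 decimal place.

ΔP = 1015 − 935 = 80 hPa.
V ≈ 6.2 × 80^0.627 = 6.2 × 15.604 ≈ 96.745 kt.
96.745 × 0.514 ≈ 49.73 m/s → 49.7 m/s.

49.7 m/s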